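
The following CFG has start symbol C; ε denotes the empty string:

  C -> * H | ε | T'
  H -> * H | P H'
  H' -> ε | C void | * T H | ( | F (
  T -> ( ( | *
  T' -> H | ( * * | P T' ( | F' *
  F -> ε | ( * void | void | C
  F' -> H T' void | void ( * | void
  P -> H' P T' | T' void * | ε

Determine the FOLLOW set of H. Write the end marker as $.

{ $, (, *, void }

In C -> * H: H is at the end, add FOLLOW(C) = { $, (, void }.
In H -> * H: H is at the end, add FOLLOW(H) = { $, (, *, void }.
In H' -> * T H: H is at the end, add FOLLOW(H') = { $, (, *, void }.
In T' -> H: H is at the end, add FOLLOW(T') = { $, (, *, void }.
In F' -> H T' void: add FIRST(T' void) = { (, *, void }.
Union: FOLLOW(H) = { $, (, *, void }.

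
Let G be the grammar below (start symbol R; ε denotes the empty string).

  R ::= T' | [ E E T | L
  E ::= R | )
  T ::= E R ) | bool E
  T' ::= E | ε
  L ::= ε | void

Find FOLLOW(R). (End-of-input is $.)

{ $, ), [, bool, void }

R is the start symbol, so $ ∈ FOLLOW(R).
In E ::= R: R is at the end, add FOLLOW(E) = { $, ), [, bool, void }.
In T ::= E R ): add FIRST()) = { ) }.
Union: FOLLOW(R) = { $, ), [, bool, void }.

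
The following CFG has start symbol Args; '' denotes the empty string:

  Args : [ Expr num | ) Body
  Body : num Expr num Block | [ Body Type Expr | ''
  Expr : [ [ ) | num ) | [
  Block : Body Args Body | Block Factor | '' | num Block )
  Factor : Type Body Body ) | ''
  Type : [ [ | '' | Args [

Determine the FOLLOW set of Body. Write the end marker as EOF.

In Args : ) Body: Body is at the end, add FOLLOW(Args) = { EOF, ), [, num }.
In Body : [ Body Type Expr: add FIRST(Type Expr) = { ), [, num }.
In Block : Body Args Body: add FIRST(Args Body) = { ), [ }.
In Block : Body Args Body: Body is at the end, add FOLLOW(Block) = { EOF, ), [, num }.
In Factor : Type Body Body ): add FIRST(Body )) = { ), [, num }.
In Factor : Type Body Body ): add FIRST()) = { ) }.
Union: FOLLOW(Body) = { EOF, ), [, num }.

{ EOF, ), [, num }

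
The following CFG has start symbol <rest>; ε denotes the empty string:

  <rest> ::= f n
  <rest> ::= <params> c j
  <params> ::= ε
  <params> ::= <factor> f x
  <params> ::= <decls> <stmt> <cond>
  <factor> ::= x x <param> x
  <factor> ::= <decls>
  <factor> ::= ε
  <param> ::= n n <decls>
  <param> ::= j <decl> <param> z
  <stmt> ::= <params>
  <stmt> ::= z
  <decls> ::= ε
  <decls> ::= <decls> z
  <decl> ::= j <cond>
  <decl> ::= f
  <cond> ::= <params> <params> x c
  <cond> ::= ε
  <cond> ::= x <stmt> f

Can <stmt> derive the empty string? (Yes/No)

Yes

<stmt> ::= <params> and each of <params> is nullable, so <stmt> ⇒* ε.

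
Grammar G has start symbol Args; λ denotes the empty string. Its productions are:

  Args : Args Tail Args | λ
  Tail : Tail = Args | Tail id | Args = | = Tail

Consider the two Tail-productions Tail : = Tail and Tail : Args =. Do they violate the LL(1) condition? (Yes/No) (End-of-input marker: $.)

FIRST(= Tail) = { = } and FIRST(Args =) = { = }.
Both contain =, so the two alternatives are not disjoint — LL(1) conflict.

Yes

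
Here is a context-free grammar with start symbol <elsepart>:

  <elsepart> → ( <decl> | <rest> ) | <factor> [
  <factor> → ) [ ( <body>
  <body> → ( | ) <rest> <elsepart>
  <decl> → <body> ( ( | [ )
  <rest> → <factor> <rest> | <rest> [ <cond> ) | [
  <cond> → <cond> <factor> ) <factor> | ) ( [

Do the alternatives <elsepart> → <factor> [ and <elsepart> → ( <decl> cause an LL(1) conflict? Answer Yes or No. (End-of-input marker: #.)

No

FIRST(<factor> [) = { ) } and FIRST(( <decl>) = { ( }.
The FIRST sets are disjoint and neither alternative is nullable — no conflict.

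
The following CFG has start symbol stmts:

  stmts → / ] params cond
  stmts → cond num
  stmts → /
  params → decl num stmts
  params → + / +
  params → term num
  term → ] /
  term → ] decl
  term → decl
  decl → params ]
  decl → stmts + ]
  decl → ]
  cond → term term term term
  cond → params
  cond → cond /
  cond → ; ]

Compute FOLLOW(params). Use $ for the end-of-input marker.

In stmts → / ] params cond: add FIRST(cond) = { +, /, ;, ] }.
In decl → params ]: add FIRST(]) = { ] }.
In cond → params: params is at the end, add FOLLOW(cond) = { $, +, /, ;, ], num }.
Union: FOLLOW(params) = { $, +, /, ;, ], num }.

{ $, +, /, ;, ], num }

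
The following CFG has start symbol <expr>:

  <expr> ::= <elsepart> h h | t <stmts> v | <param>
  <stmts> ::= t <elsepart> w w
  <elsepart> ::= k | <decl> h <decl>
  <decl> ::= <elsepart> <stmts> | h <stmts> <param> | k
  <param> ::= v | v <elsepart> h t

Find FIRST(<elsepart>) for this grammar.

{ h, k }

<elsepart> ::= k contributes {k}.
From <elsepart> ::= <decl> h <decl>: add FIRST(<decl>) = { h, k }.
Union: FIRST(<elsepart>) = { h, k }.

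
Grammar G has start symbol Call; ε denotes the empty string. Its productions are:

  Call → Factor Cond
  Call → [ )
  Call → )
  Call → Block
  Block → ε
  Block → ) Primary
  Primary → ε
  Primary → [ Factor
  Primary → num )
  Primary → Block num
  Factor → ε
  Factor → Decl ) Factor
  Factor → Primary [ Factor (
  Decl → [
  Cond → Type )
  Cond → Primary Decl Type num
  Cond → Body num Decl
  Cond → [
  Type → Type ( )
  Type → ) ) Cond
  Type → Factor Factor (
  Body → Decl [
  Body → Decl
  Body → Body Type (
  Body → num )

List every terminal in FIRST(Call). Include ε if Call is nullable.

{ (, ), [, num, ε }

From Call → Factor Cond: Factor nullable, take FIRST(Factor) ∪ FIRST(Cond) = { (, ), [, num }.
Call → [ ) contributes {[}.
Call → ) contributes {)}.
From Call → Block: add FIRST(Block) = { ), ε } (including ε since Block is nullable).
Union: FIRST(Call) = { (, ), [, num, ε }.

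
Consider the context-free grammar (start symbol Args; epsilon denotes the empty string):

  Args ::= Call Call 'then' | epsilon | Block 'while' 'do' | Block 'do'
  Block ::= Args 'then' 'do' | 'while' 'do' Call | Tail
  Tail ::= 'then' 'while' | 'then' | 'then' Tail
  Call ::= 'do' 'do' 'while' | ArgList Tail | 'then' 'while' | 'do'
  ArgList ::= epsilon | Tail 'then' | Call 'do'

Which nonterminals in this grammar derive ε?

Directly nullable (have an epsilon-production): Args, ArgList.
No other nonterminal has a production whose RHS symbols are all nullable.

{ ArgList, Args }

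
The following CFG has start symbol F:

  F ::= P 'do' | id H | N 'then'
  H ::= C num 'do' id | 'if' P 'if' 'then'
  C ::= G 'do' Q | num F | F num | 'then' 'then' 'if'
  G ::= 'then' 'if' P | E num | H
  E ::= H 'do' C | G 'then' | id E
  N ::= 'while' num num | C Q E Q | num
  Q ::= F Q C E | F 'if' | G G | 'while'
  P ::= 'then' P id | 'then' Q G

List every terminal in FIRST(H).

From H ::= C num 'do' id: add FIRST(C) = { 'if', 'then', 'while', id, num }.
H ::= 'if' P 'if' 'then' contributes {'if'}.
Union: FIRST(H) = { 'if', 'then', 'while', id, num }.

{ 'if', 'then', 'while', id, num }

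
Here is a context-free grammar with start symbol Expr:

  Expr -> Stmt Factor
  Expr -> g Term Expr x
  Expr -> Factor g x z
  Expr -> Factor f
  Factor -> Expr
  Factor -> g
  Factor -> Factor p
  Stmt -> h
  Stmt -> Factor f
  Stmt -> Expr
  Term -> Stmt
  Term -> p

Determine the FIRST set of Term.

From Term -> Stmt: add FIRST(Stmt) = { g, h }.
Term -> p contributes {p}.
Union: FIRST(Term) = { g, h, p }.

{ g, h, p }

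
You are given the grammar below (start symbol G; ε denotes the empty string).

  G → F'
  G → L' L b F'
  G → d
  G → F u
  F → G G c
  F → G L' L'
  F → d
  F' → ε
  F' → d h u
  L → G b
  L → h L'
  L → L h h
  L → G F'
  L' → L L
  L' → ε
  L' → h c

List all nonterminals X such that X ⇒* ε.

Directly nullable (have an ε-production): F', L'.
G → F' with every symbol nullable, so G is nullable.
L → G F' with every symbol nullable, so L is nullable.
F → G L' L' with every symbol nullable, so F is nullable.

{ F, F', G, L, L' }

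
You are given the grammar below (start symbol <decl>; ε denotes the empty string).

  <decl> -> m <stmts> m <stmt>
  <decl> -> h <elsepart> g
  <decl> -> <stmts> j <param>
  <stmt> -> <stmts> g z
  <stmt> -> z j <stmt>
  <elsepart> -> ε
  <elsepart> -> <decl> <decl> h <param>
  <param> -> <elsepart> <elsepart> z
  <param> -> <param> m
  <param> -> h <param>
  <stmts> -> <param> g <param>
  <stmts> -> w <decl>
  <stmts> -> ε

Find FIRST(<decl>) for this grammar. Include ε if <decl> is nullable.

<decl> -> m <stmts> m <stmt> contributes {m}.
<decl> -> h <elsepart> g contributes {h}.
From <decl> -> <stmts> j <param>: <stmts> nullable, take FIRST(<stmts>) ∪ {j} = { h, j, m, w, z }.
Union: FIRST(<decl>) = { h, j, m, w, z }.

{ h, j, m, w, z }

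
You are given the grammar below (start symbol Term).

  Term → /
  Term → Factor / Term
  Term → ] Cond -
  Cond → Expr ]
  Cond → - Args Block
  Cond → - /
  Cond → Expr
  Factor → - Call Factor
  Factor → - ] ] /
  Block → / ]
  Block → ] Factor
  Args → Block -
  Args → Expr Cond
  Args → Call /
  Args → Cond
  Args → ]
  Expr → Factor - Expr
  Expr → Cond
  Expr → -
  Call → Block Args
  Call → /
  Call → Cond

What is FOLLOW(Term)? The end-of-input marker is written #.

{ # }

Term is the start symbol, so # ∈ FOLLOW(Term).
In Term → Factor / Term: Term is at the end, add FOLLOW(Term) = { # }.
Union: FOLLOW(Term) = { # }.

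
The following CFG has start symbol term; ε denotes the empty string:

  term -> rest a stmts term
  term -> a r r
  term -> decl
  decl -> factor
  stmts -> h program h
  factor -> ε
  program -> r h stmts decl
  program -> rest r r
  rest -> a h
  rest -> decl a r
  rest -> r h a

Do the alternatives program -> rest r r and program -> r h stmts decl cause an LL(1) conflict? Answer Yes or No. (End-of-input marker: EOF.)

Yes

FIRST(rest r r) = { a, r } and FIRST(r h stmts decl) = { r }.
Both contain r, so the two alternatives are not disjoint — LL(1) conflict.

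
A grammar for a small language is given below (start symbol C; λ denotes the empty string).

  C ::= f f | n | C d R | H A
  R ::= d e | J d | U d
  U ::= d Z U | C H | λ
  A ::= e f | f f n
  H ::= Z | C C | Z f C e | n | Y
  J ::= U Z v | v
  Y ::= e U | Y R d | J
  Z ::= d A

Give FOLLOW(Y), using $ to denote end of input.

In H ::= Y: Y is at the end, add FOLLOW(H) = { d, e, f, n, v }.
In Y ::= Y R d: add FIRST(R d) = { d, e, f, n, v }.
Union: FOLLOW(Y) = { d, e, f, n, v }.

{ d, e, f, n, v }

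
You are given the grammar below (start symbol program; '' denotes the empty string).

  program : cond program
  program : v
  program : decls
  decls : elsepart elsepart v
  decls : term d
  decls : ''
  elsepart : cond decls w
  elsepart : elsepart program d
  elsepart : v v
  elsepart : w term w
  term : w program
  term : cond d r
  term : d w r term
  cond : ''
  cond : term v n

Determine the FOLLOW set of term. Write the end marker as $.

{ d, v, w }

In decls : term d: add FIRST(d) = { d }.
In elsepart : w term w: add FIRST(w) = { w }.
In term : d w r term: term is at the end, add FOLLOW(term) = { d, v, w }.
In cond : term v n: add FIRST(v n) = { v }.
Union: FOLLOW(term) = { d, v, w }.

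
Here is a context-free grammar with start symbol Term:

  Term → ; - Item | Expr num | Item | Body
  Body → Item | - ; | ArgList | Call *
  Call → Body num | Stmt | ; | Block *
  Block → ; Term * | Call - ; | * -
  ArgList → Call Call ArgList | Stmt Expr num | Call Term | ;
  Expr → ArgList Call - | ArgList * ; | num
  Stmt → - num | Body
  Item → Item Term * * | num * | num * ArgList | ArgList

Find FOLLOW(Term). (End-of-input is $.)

{ $, *, -, ;, num }

Term is the start symbol, so $ ∈ FOLLOW(Term).
In Block → ; Term *: add FIRST(*) = { * }.
In ArgList → Call Term: Term is at the end, add FOLLOW(ArgList) = { $, *, -, ;, num }.
In Item → Item Term * *: add FIRST(* *) = { * }.
Union: FOLLOW(Term) = { $, *, -, ;, num }.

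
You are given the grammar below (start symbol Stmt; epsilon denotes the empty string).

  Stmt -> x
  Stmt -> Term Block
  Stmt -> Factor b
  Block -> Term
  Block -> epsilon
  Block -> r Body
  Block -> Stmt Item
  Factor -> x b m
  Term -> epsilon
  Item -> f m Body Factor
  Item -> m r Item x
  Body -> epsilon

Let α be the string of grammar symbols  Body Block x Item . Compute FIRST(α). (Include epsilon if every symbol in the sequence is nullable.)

Add FIRST(Body)\{epsilon} = {  }; Body is nullable, continue.
Add FIRST(Block)\{epsilon} = { f, m, r, x }; Block is nullable, continue.
x is a terminal; add {x} and stop.

{ f, m, r, x }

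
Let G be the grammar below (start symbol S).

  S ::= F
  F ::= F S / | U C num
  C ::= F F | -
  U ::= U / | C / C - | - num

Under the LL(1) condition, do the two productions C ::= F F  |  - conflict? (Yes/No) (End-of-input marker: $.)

Yes

FIRST(F F) = { - } and FIRST(-) = { - }.
Both contain -, so the two alternatives are not disjoint — LL(1) conflict.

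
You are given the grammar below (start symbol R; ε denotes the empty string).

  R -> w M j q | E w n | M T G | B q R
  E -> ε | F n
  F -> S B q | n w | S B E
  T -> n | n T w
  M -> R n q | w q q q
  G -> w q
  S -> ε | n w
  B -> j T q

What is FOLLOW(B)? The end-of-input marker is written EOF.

In R -> B q R: add FIRST(q R) = { q }.
In F -> S B q: add FIRST(q) = { q }.
In F -> S B E: add FIRST(E)\{ε} = { j, n }.
  Since E is nullable, also add FOLLOW(F) = { n }.
Union: FOLLOW(B) = { j, n, q }.

{ j, n, q }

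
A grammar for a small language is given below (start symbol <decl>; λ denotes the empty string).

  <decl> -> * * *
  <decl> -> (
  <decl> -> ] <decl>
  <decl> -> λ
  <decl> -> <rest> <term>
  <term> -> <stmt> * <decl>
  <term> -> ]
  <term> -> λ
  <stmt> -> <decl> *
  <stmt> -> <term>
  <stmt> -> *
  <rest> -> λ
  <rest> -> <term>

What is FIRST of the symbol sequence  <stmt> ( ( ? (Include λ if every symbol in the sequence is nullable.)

{ (, *, ] }

Add FIRST(<stmt>)\{λ} = { (, *, ] }; <stmt> is nullable, continue.
( is a terminal; add {(} and stop.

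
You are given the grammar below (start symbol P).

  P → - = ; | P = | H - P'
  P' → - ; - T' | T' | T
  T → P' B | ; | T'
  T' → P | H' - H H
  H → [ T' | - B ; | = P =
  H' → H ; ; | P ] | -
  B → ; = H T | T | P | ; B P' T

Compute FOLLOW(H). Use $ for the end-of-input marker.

In P → H - P': add FIRST(- P') = { - }.
In T' → H' - H H: add FIRST(H) = { -, =, [ }.
In T' → H' - H H: H is at the end, add FOLLOW(T') = { $, -, ;, =, [, ] }.
In H' → H ; ;: add FIRST(; ;) = { ; }.
In B → ; = H T: add FIRST(T) = { -, ;, =, [ }.
Union: FOLLOW(H) = { $, -, ;, =, [, ] }.

{ $, -, ;, =, [, ] }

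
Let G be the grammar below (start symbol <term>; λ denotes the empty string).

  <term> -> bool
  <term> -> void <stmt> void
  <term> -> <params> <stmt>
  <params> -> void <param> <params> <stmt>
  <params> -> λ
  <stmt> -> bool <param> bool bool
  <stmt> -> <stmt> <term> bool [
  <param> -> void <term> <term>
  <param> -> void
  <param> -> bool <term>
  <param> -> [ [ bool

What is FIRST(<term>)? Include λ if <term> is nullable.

{ bool, void }

<term> -> bool contributes {bool}.
<term> -> void <stmt> void contributes {void}.
From <term> -> <params> <stmt>: <params> nullable, take FIRST(<params>) ∪ FIRST(<stmt>) = { bool, void }.
Union: FIRST(<term>) = { bool, void }.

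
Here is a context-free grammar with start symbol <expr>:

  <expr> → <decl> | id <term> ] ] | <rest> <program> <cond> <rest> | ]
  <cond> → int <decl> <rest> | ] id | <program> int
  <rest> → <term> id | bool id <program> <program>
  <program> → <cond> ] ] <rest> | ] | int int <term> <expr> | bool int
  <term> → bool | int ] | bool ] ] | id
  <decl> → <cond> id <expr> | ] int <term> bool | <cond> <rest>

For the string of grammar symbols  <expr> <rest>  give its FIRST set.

Add FIRST(<expr>) = { ], bool, id, int }; <expr> is not nullable, stop.

{ ], bool, id, int }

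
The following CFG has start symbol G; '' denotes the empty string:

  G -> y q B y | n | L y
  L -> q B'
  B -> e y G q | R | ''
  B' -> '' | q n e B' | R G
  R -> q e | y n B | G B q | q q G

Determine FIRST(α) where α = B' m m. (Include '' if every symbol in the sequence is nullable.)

{ m, n, q, y }

Add FIRST(B')\{''} = { n, q, y }; B' is nullable, continue.
m is a terminal; add {m} and stop.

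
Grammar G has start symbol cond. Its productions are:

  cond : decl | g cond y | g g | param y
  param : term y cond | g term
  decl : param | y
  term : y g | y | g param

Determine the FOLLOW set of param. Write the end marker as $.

In cond : param y: add FIRST(y) = { y }.
In decl : param: param is at the end, add FOLLOW(decl) = { $, y }.
In term : g param: param is at the end, add FOLLOW(term) = { $, y }.
Union: FOLLOW(param) = { $, y }.

{ $, y }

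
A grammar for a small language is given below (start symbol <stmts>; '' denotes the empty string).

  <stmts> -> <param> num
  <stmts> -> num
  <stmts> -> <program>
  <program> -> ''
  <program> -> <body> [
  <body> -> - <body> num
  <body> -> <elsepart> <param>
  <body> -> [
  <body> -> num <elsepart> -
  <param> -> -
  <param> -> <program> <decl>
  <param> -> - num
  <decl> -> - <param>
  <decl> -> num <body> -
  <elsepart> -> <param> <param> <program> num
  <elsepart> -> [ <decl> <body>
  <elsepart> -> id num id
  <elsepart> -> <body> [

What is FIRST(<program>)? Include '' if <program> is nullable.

{ -, [, id, num, '' }

<program> -> '' contributes ''.
From <program> -> <body> [: add FIRST(<body>) = { -, [, id, num }.
Union: FIRST(<program>) = { -, [, id, num, '' }.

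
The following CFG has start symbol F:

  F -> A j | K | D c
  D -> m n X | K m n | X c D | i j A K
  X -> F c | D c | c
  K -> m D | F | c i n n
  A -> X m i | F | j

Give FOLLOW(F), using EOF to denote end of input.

{ EOF, c, i, j, m }

F is the start symbol, so EOF ∈ FOLLOW(F).
In X -> F c: add FIRST(c) = { c }.
In K -> F: F is at the end, add FOLLOW(K) = { EOF, c, i, j, m }.
In A -> F: F is at the end, add FOLLOW(A) = { c, i, j, m }.
Union: FOLLOW(F) = { EOF, c, i, j, m }.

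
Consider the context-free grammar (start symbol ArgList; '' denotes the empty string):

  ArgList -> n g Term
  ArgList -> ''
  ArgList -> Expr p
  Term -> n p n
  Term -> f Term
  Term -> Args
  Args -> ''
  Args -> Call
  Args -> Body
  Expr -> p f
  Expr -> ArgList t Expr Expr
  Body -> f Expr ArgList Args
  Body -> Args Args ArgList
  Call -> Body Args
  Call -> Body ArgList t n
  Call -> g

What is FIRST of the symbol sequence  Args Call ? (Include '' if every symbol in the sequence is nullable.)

{ f, g, n, p, t, '' }

Add FIRST(Args)\{''} = { f, g, n, p, t }; Args is nullable, continue.
Add FIRST(Call)\{''} = { f, g, n, p, t }; Call is nullable, continue.
Every symbol is nullable, so include ''.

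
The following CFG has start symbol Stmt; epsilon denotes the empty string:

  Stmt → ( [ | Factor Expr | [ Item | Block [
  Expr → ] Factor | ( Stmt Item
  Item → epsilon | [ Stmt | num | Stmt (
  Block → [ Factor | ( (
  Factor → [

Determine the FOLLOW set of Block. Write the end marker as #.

{ [ }

In Stmt → Block [: add FIRST([) = { [ }.
Union: FOLLOW(Block) = { [ }.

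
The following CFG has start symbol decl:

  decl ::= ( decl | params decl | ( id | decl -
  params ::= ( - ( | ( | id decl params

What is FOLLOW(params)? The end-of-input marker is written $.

In decl ::= params decl: add FIRST(decl) = { (, id }.
In params ::= id decl params: params is at the end, add FOLLOW(params) = { (, id }.
Union: FOLLOW(params) = { (, id }.

{ (, id }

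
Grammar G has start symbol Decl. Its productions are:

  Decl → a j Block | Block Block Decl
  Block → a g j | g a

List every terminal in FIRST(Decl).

Decl → a j Block contributes {a}.
From Decl → Block Block Decl: add FIRST(Block) = { a, g }.
Union: FIRST(Decl) = { a, g }.

{ a, g }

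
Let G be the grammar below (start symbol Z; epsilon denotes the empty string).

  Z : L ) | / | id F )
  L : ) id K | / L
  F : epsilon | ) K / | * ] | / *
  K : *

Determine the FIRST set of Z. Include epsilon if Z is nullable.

From Z : L ): add FIRST(L) = { ), / }.
Z : / contributes {/}.
Z : id F ) contributes {id}.
Union: FIRST(Z) = { ), /, id }.

{ ), /, id }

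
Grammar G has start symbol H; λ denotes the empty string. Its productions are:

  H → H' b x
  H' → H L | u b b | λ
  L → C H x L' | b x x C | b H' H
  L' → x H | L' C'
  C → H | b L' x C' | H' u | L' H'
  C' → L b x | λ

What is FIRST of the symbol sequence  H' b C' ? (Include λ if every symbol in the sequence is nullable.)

{ b, u }

Add FIRST(H')\{λ} = { b, u }; H' is nullable, continue.
b is a terminal; add {b} and stop.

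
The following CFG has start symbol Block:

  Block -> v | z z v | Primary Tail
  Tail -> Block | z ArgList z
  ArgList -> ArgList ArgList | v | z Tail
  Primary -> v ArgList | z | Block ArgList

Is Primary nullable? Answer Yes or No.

No

No nonterminal in this grammar is nullable.
No production of Primary has an RHS whose symbols are all nullable, so Primary is not nullable.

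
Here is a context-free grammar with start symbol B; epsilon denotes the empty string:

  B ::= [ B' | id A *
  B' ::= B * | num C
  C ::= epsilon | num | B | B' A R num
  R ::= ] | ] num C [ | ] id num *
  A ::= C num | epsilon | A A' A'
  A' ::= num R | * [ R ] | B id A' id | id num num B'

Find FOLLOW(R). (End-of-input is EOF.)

{ *, [, ], id, num }

In C ::= B' A R num: add FIRST(num) = { num }.
In A' ::= num R: R is at the end, add FOLLOW(A') = { *, [, ], id, num }.
In A' ::= * [ R ]: add FIRST(]) = { ] }.
Union: FOLLOW(R) = { *, [, ], id, num }.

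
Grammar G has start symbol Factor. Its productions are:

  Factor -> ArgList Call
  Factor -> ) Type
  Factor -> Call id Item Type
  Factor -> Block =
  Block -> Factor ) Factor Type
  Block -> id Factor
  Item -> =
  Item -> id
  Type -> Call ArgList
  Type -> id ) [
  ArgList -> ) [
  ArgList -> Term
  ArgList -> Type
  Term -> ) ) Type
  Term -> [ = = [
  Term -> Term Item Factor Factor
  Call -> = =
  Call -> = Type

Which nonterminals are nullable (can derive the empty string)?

{ } (none)

No nonterminal has an empty production or an RHS whose symbols are all nullable.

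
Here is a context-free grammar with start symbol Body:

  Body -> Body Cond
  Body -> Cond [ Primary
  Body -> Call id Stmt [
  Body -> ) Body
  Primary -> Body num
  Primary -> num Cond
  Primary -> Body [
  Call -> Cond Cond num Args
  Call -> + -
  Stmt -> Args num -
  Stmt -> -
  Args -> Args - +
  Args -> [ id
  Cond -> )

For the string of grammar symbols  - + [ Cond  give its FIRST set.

- is a terminal; add {-} and stop.

{ - }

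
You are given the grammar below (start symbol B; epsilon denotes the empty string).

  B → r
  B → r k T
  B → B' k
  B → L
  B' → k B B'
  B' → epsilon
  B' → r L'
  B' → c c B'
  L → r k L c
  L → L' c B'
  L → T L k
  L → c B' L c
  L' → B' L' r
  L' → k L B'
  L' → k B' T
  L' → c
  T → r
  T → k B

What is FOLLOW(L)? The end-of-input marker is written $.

In B → L: L is at the end, add FOLLOW(B) = { $, c, k, r }.
In L → r k L c: add FIRST(c) = { c }.
In L → T L k: add FIRST(k) = { k }.
In L → c B' L c: add FIRST(c) = { c }.
In L' → k L B': add FIRST(B')\{epsilon} = { c, k, r }.
  Since B' is nullable, also add FOLLOW(L') = { $, c, k, r }.
Union: FOLLOW(L) = { $, c, k, r }.

{ $, c, k, r }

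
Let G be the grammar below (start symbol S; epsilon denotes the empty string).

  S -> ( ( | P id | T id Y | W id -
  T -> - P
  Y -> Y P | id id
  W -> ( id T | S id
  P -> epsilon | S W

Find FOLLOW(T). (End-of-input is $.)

{ $, (, -, id }

In S -> T id Y: add FIRST(id Y) = { id }.
In W -> ( id T: T is at the end, add FOLLOW(W) = { $, (, -, id }.
Union: FOLLOW(T) = { $, (, -, id }.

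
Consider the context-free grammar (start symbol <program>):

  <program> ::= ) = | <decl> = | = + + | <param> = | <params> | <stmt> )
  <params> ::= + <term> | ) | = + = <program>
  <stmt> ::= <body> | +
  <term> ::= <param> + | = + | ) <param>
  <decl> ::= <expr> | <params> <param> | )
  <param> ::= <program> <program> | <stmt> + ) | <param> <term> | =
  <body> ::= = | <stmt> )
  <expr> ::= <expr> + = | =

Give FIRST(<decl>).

{ ), +, = }

From <decl> ::= <expr>: add FIRST(<expr>) = { = }.
From <decl> ::= <params> <param>: add FIRST(<params>) = { ), +, = }.
<decl> ::= ) contributes {)}.
Union: FIRST(<decl>) = { ), +, = }.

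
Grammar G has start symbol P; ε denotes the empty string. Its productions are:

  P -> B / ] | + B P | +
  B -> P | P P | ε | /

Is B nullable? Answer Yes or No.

B has an ε-production, so B ⇒ ε.

Yes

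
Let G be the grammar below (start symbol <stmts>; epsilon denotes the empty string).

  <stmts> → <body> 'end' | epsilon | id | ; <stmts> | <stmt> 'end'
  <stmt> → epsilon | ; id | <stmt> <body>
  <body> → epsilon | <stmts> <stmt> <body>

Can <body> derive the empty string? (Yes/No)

Yes

<body> has an epsilon-production, so <body> ⇒ epsilon.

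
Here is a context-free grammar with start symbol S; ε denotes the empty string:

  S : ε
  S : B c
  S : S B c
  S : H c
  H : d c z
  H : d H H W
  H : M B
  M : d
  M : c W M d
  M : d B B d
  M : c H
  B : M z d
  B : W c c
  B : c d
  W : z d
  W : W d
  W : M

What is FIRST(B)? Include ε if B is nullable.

From B : M z d: add FIRST(M) = { c, d }.
From B : W c c: add FIRST(W) = { c, d, z }.
B : c d contributes {c}.
Union: FIRST(B) = { c, d, z }.

{ c, d, z }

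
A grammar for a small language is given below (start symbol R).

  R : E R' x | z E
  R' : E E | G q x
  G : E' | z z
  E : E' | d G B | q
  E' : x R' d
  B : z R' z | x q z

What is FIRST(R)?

{ d, q, x, z }

From R : E R' x: add FIRST(E) = { d, q, x }.
R : z E contributes {z}.
Union: FIRST(R) = { d, q, x, z }.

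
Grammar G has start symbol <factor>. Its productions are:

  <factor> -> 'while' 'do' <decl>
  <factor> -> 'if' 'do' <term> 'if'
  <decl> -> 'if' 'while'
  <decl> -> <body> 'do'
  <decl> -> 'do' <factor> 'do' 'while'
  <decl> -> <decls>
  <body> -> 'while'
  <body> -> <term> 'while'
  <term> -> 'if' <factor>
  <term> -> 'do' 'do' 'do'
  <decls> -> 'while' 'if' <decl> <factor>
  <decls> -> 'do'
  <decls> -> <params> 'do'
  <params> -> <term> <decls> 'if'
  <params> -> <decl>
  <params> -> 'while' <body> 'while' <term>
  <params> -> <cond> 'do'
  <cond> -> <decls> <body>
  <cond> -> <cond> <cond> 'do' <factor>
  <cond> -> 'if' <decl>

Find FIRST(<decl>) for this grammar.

<decl> -> 'if' 'while' contributes {'if'}.
From <decl> -> <body> 'do': add FIRST(<body>) = { 'do', 'if', 'while' }.
<decl> -> 'do' <factor> 'do' 'while' contributes {'do'}.
From <decl> -> <decls>: add FIRST(<decls>) = { 'do', 'if', 'while' }.
Union: FIRST(<decl>) = { 'do', 'if', 'while' }.

{ 'do', 'if', 'while' }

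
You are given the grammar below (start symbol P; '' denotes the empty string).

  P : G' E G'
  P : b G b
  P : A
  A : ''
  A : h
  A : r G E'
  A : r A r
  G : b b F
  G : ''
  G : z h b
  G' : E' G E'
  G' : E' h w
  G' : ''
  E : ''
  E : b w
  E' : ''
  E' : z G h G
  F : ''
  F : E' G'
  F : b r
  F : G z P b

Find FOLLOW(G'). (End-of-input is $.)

In P : G' E G': add FIRST(E G')\{''} = { b, h, z }.
  Since E G' is nullable, also add FOLLOW(P) = { $, b }.
In P : G' E G': G' is at the end, add FOLLOW(P) = { $, b }.
In F : E' G': G' is at the end, add FOLLOW(F) = { $, b, h, r, z }.
Union: FOLLOW(G') = { $, b, h, r, z }.

{ $, b, h, r, z }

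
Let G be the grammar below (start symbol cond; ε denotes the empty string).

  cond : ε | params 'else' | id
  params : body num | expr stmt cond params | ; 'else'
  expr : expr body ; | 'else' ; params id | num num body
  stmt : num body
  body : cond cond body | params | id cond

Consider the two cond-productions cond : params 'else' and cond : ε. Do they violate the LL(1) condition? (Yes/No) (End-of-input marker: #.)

Yes

FIRST(params 'else') = { 'else', ;, id, num } and FIRST(ε) = { ε }.
The second alternative is nullable and FOLLOW(cond) = { #, 'else', ;, id, num } shares 'else' with FIRST of the first — conflict.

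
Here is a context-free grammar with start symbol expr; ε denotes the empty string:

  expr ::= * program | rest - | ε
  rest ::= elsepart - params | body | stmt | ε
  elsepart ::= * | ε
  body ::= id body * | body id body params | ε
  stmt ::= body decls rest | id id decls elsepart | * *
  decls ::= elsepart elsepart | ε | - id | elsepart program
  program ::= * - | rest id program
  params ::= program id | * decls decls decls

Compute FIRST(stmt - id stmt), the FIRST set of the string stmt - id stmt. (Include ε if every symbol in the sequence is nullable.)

Add FIRST(stmt)\{ε} = { *, -, id }; stmt is nullable, continue.
- is a terminal; add {-} and stop.

{ *, -, id }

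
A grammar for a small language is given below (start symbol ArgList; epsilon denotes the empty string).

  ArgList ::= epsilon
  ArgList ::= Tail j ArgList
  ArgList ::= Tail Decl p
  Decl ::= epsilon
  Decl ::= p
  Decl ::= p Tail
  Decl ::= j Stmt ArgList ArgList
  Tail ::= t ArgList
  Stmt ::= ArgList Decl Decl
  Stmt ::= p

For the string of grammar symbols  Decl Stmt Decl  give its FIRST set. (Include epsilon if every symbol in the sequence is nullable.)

Add FIRST(Decl)\{epsilon} = { j, p }; Decl is nullable, continue.
Add FIRST(Stmt)\{epsilon} = { j, p, t }; Stmt is nullable, continue.
Add FIRST(Decl)\{epsilon} = { j, p }; Decl is nullable, continue.
Every symbol is nullable, so include epsilon.

{ j, p, t, epsilon }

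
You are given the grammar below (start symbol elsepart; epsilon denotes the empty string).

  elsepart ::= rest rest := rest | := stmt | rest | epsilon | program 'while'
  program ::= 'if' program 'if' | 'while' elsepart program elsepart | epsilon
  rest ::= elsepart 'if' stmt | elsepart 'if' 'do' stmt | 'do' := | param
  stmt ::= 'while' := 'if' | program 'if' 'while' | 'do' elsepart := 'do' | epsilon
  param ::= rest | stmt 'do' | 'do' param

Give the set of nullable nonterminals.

Directly nullable (have an epsilon-production): elsepart, program, stmt.
No other nonterminal has a production whose RHS symbols are all nullable.

{ elsepart, program, stmt }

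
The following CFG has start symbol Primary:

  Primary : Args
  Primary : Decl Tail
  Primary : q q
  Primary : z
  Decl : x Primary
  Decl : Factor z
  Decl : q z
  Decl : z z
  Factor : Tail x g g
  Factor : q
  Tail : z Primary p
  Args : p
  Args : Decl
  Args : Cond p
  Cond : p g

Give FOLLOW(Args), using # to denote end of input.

In Primary : Args: Args is at the end, add FOLLOW(Primary) = { #, p, z }.
Union: FOLLOW(Args) = { #, p, z }.

{ #, p, z }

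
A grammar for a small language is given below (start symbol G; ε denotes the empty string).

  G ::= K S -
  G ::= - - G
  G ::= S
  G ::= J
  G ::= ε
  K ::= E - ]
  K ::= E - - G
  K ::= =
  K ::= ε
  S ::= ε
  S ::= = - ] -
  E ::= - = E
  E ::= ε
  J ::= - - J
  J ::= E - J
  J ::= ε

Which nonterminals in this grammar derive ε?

{ E, G, J, K, S }

Directly nullable (have an ε-production): G, K, S, E, J.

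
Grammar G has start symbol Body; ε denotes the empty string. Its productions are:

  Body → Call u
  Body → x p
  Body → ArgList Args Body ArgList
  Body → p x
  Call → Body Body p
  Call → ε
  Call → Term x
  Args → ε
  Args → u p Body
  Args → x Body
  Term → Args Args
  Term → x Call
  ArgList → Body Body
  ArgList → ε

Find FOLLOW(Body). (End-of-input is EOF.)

{ EOF, p, u, x }

Body is the start symbol, so EOF ∈ FOLLOW(Body).
In Body → ArgList Args Body ArgList: add FIRST(ArgList)\{ε} = { p, u, x }.
  Since ArgList is nullable, also add FOLLOW(Body) = { EOF, p, u, x }.
In Call → Body Body p: add FIRST(Body p) = { p, u, x }.
In Call → Body Body p: add FIRST(p) = { p }.
In Args → u p Body: Body is at the end, add FOLLOW(Args) = { p, u, x }.
In Args → x Body: Body is at the end, add FOLLOW(Args) = { p, u, x }.
In ArgList → Body Body: add FIRST(Body) = { p, u, x }.
In ArgList → Body Body: Body is at the end, add FOLLOW(ArgList) = { EOF, p, u, x }.
Union: FOLLOW(Body) = { EOF, p, u, x }.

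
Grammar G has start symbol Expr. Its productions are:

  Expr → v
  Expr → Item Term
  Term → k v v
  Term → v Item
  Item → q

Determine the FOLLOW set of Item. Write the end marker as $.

In Expr → Item Term: add FIRST(Term) = { k, v }.
In Term → v Item: Item is at the end, add FOLLOW(Term) = { $ }.
Union: FOLLOW(Item) = { $, k, v }.

{ $, k, v }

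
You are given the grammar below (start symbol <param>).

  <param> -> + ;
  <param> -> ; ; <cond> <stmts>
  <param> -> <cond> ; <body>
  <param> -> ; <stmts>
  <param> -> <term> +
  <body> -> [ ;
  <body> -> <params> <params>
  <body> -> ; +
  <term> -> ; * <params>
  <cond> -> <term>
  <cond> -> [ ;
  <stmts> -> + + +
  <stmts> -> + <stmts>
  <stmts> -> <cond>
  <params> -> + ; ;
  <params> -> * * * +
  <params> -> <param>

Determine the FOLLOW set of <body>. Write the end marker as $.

{ $, *, +, ;, [ }

In <param> -> <cond> ; <body>: <body> is at the end, add FOLLOW(<param>) = { $, *, +, ;, [ }.
Union: FOLLOW(<body>) = { $, *, +, ;, [ }.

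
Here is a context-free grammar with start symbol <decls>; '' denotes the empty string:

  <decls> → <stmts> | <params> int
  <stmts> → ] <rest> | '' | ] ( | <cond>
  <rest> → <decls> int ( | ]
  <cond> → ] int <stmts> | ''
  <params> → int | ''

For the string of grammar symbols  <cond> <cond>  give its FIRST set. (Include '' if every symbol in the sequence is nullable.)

{ ], '' }

Add FIRST(<cond>)\{''} = { ] }; <cond> is nullable, continue.
Add FIRST(<cond>)\{''} = { ] }; <cond> is nullable, continue.
Every symbol is nullable, so include ''.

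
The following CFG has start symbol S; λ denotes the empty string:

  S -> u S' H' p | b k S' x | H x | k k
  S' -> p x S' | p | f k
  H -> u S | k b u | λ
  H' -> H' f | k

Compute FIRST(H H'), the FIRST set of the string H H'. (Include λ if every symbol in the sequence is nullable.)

Add FIRST(H)\{λ} = { k, u }; H is nullable, continue.
Add FIRST(H') = { k }; H' is not nullable, stop.

{ k, u }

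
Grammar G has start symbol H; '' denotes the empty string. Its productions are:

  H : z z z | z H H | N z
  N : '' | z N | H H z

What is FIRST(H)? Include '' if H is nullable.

{ z }

H : z z z contributes {z}.
H : z H H contributes {z}.
From H : N z: N nullable, take FIRST(N) ∪ {z} = { z }.
Union: FIRST(H) = { z }.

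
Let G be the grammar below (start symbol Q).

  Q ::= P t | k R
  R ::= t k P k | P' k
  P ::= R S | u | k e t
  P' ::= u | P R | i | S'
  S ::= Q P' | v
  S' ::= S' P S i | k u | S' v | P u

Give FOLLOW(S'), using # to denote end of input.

In P' ::= S': S' is at the end, add FOLLOW(P') = { i, k, t, u, v }.
In S' ::= S' P S i: add FIRST(P S i) = { i, k, t, u }.
In S' ::= S' v: add FIRST(v) = { v }.
Union: FOLLOW(S') = { i, k, t, u, v }.

{ i, k, t, u, v }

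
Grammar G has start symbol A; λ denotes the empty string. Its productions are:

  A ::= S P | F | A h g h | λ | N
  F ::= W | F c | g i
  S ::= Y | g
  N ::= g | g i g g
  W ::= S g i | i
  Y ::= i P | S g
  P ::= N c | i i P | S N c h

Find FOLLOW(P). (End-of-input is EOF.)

{ EOF, g, h, i }

In A ::= S P: P is at the end, add FOLLOW(A) = { EOF, h }.
In Y ::= i P: P is at the end, add FOLLOW(Y) = { g, i }.
In P ::= i i P: P is at the end, add FOLLOW(P) = { EOF, g, h, i }.
Union: FOLLOW(P) = { EOF, g, h, i }.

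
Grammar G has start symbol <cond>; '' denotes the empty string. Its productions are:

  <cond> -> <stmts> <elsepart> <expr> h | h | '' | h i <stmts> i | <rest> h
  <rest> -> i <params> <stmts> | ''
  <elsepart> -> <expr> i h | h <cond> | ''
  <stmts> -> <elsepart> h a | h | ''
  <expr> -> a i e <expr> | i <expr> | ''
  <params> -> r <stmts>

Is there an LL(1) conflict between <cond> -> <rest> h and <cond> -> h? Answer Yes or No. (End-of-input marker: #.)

Yes

FIRST(<rest> h) = { h, i } and FIRST(h) = { h }.
Both contain h, so the two alternatives are not disjoint — LL(1) conflict.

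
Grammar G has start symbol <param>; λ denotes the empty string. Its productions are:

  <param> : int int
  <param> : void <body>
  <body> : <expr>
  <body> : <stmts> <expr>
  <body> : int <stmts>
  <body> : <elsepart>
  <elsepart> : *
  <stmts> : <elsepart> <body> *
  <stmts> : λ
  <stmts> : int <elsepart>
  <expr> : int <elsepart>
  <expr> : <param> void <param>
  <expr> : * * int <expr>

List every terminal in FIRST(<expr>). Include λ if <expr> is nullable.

<expr> : int <elsepart> contributes {int}.
From <expr> : <param> void <param>: add FIRST(<param>) = { int, void }.
<expr> : * * int <expr> contributes {*}.
Union: FIRST(<expr>) = { *, int, void }.

{ *, int, void }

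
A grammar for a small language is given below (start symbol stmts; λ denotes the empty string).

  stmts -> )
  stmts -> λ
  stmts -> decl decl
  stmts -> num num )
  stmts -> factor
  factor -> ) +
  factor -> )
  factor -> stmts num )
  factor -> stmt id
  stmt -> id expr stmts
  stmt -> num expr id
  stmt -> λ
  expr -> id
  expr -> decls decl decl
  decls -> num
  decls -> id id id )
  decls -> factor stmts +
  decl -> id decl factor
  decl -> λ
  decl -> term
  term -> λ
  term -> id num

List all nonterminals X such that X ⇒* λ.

Directly nullable (have an λ-production): stmts, stmt, decl, term.
No other nonterminal has a production whose RHS symbols are all nullable.

{ decl, stmt, stmts, term }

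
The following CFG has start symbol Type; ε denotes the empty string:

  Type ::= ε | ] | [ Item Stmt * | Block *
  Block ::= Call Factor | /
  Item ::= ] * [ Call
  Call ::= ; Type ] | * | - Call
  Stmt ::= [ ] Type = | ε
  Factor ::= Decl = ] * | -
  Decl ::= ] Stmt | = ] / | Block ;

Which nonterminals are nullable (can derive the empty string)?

Directly nullable (have an ε-production): Type, Stmt.
No other nonterminal has a production whose RHS symbols are all nullable.

{ Stmt, Type }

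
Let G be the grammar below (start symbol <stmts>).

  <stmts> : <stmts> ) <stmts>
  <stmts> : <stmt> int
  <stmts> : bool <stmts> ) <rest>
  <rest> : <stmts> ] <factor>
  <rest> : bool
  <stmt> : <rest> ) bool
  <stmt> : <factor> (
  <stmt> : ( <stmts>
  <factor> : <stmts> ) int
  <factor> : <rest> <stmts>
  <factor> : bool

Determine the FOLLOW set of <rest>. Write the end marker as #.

{ #, (, ), ], bool, int }

In <stmts> : bool <stmts> ) <rest>: <rest> is at the end, add FOLLOW(<stmts>) = { #, (, ), ], bool, int }.
In <stmt> : <rest> ) bool: add FIRST() bool) = { ) }.
In <factor> : <rest> <stmts>: add FIRST(<stmts>) = { (, bool }.
Union: FOLLOW(<rest>) = { #, (, ), ], bool, int }.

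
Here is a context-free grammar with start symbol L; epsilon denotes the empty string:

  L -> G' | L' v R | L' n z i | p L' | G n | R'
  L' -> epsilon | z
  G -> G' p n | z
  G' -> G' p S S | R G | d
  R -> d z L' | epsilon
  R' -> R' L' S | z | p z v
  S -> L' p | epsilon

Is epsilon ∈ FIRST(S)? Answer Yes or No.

Yes

S has an epsilon-production, so S ⇒ epsilon.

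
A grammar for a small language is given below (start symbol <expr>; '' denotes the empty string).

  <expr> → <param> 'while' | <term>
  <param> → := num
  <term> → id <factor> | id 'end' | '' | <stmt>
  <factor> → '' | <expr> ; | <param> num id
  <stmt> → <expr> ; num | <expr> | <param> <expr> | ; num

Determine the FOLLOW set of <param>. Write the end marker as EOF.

In <expr> → <param> 'while': add FIRST('while') = { 'while' }.
In <factor> → <param> num id: add FIRST(num id) = { num }.
In <stmt> → <param> <expr>: add FIRST(<expr>)\{''} = { :=, ;, id }.
  Since <expr> is nullable, also add FOLLOW(<stmt>) = { EOF, ; }.
Union: FOLLOW(<param>) = { EOF, 'while', :=, ;, id, num }.

{ EOF, 'while', :=, ;, id, num }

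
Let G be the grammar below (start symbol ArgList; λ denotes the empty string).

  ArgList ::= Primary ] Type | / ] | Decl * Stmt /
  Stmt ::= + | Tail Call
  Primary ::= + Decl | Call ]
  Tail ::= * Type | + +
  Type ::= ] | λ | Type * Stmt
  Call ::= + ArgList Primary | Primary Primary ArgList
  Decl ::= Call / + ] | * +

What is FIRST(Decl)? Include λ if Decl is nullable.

From Decl ::= Call / + ]: add FIRST(Call) = { + }.
Decl ::= * + contributes {*}.
Union: FIRST(Decl) = { *, + }.

{ *, + }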